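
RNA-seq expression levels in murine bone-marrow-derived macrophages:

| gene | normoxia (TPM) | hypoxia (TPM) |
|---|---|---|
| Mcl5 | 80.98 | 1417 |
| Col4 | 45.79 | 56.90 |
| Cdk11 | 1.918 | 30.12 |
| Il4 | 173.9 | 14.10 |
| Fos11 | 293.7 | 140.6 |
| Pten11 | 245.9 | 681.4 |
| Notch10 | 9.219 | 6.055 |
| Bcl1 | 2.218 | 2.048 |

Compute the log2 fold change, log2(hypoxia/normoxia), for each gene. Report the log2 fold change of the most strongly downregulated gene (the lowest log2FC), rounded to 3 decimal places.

-3.624

log2(1417/80.98) = 4.129  (Mcl5)
log2(56.90/45.79) = 0.313  (Col4)
log2(30.12/1.918) = 3.973  (Cdk11)
log2(14.10/173.9) = -3.624  (Il4)
log2(140.6/293.7) = -1.063  (Fos11)
log2(681.4/245.9) = 1.470  (Pten11)
log2(6.055/9.219) = -0.606  (Notch10)
log2(2.048/2.218) = -0.115  (Bcl1)
Il4 is most strongly downregulated.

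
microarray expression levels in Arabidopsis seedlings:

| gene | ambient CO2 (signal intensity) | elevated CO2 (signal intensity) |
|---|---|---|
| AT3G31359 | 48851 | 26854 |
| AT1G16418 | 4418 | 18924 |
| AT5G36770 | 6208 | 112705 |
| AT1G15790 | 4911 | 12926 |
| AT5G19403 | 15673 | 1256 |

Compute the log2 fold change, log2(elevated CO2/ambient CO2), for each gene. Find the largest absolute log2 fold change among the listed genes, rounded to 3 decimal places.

log2(26854/48851) = -0.863  (AT3G31359)
log2(18924/4418) = 2.099  (AT1G16418)
log2(112705/6208) = 4.182  (AT5G36770)
log2(12926/4911) = 1.396  (AT1G15790)
log2(1256/15673) = -3.641  (AT5G19403)
The largest magnitude belongs to AT5G36770.

4.182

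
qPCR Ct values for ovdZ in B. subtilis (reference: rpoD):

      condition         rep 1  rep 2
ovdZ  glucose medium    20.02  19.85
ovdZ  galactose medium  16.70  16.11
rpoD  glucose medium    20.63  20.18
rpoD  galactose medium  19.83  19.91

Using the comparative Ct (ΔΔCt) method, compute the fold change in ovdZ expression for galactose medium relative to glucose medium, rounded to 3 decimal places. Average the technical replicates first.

7.972

Mean Ct: ovdZ glucose medium 19.935; ovdZ galactose medium 16.405; rpoD glucose medium 20.405; rpoD galactose medium 19.870
ΔCt(glucose medium) = 19.935 − 20.405 = -0.470
ΔCt(galactose medium) = 16.405 − 19.870 = -3.465
ΔΔCt = -3.465 − (-0.470) = -2.995
Fold change = 2^(−(-2.995)) = 2^2.995 = 7.9723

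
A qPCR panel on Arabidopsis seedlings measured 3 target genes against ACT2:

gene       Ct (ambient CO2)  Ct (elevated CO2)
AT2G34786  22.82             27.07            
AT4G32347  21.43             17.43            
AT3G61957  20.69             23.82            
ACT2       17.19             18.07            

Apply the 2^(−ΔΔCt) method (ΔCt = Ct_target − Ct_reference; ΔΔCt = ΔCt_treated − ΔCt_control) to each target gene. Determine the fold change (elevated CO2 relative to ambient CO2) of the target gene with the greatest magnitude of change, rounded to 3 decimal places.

29.446

AT2G34786: ΔΔCt = (27.07−18.07) − (22.82−17.19) = 9.00 − 5.63 = 3.37; fold change = 2^-3.37 = 0.097
AT4G32347: ΔΔCt = (17.43−18.07) − (21.43−17.19) = -0.64 − 4.24 = -4.88; fold change = 2^4.88 = 29.446
AT3G61957: ΔΔCt = (23.82−18.07) − (20.69−17.19) = 5.75 − 3.50 = 2.25; fold change = 2^-2.25 = 0.210
AT4G32347 has the largest |ΔΔCt| = 4.88.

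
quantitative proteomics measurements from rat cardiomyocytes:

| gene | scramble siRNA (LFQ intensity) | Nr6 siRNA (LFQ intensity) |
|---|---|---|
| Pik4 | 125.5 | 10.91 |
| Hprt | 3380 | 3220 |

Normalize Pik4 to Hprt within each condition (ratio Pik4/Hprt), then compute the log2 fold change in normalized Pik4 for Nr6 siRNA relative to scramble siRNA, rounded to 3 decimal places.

Pik4/Hprt (scramble siRNA) = 125.5 / 3380 = 0.03713
Pik4/Hprt (Nr6 siRNA) = 10.91 / 3220 = 0.0033882
Fold change = 0.0033882 / 0.03713 = 0.0913
log2(0.0913) = -3.4540

-3.454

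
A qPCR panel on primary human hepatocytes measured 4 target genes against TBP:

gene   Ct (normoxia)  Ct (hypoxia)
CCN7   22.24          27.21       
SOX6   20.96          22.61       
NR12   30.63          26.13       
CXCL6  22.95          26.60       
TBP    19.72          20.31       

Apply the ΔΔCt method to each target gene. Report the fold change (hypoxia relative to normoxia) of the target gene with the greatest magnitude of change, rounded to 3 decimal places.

34.060

CCN7: ΔΔCt = (27.21−20.31) − (22.24−19.72) = 6.90 − 2.52 = 4.38; fold change = 2^-4.38 = 0.048
SOX6: ΔΔCt = (22.61−20.31) − (20.96−19.72) = 2.30 − 1.24 = 1.06; fold change = 2^-1.06 = 0.480
NR12: ΔΔCt = (26.13−20.31) − (30.63−19.72) = 5.82 − 10.91 = -5.09; fold change = 2^5.09 = 34.060
CXCL6: ΔΔCt = (26.60−20.31) − (22.95−19.72) = 6.29 − 3.23 = 3.06; fold change = 2^-3.06 = 0.120
NR12 has the largest |ΔΔCt| = 5.09.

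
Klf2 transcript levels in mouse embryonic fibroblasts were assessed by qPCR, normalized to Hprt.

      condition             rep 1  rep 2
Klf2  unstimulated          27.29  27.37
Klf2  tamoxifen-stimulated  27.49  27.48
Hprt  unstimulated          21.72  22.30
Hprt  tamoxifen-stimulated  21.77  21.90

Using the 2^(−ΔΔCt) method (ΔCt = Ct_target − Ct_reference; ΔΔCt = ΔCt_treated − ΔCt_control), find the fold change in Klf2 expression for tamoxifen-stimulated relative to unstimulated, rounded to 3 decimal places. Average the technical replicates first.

0.796

Mean Ct: Klf2 unstimulated 27.330; Klf2 tamoxifen-stimulated 27.485; Hprt unstimulated 22.010; Hprt tamoxifen-stimulated 21.835
ΔCt(unstimulated) = 27.330 − 22.010 = 5.320
ΔCt(tamoxifen-stimulated) = 27.485 − 21.835 = 5.650
ΔΔCt = 5.650 − 5.320 = 0.330
Fold change = 2^(−0.330) = 0.7955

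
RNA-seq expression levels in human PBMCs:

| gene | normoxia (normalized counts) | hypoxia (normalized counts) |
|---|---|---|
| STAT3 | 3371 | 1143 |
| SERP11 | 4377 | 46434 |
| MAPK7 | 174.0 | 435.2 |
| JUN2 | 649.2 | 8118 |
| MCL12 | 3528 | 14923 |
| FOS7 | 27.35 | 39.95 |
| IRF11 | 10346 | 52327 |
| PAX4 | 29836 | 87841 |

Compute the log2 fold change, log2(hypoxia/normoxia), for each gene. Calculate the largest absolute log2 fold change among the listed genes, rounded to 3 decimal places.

3.644

log2(1143/3371) = -1.560  (STAT3)
log2(46434/4377) = 3.407  (SERP11)
log2(435.2/174.0) = 1.323  (MAPK7)
log2(8118/649.2) = 3.644  (JUN2)
log2(14923/3528) = 2.081  (MCL12)
log2(39.95/27.35) = 0.547  (FOS7)
log2(52327/10346) = 2.338  (IRF11)
log2(87841/29836) = 1.558  (PAX4)
The largest magnitude belongs to JUN2.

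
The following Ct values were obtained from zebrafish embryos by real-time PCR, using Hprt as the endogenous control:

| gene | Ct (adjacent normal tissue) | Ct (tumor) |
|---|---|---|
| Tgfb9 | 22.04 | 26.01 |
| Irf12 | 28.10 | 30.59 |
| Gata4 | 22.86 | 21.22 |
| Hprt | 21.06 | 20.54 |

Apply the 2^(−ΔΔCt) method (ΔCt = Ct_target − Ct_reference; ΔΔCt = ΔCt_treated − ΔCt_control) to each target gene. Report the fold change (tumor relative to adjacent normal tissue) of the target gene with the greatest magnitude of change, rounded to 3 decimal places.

Tgfb9: ΔΔCt = (26.01−20.54) − (22.04−21.06) = 5.47 − 0.98 = 4.49; fold change = 2^-4.49 = 0.045
Irf12: ΔΔCt = (30.59−20.54) − (28.10−21.06) = 10.05 − 7.04 = 3.01; fold change = 2^-3.01 = 0.124
Gata4: ΔΔCt = (21.22−20.54) − (22.86−21.06) = 0.68 − 1.80 = -1.12; fold change = 2^1.12 = 2.173
Tgfb9 has the largest |ΔΔCt| = 4.49.

0.045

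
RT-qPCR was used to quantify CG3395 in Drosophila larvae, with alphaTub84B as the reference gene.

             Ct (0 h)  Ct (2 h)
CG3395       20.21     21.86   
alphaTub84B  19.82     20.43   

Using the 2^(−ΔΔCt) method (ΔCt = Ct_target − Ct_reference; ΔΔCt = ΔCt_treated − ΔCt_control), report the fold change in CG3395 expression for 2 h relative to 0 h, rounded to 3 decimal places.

0.486

ΔCt(0 h) = 20.210 − 19.820 = 0.390
ΔCt(2 h) = 21.860 − 20.430 = 1.430
ΔΔCt = 1.430 − 0.390 = 1.040
Fold change = 2^(−1.040) = 0.4863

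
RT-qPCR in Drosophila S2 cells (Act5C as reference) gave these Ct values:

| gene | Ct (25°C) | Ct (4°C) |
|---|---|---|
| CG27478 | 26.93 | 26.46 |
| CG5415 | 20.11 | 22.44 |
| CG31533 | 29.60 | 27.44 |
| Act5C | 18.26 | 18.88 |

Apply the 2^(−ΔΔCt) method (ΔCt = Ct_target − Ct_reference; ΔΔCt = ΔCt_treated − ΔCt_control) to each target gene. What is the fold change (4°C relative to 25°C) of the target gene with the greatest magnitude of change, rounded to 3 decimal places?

CG27478: ΔΔCt = (26.46−18.88) − (26.93−18.26) = 7.58 − 8.67 = -1.09; fold change = 2^1.09 = 2.129
CG5415: ΔΔCt = (22.44−18.88) − (20.11−18.26) = 3.56 − 1.85 = 1.71; fold change = 2^-1.71 = 0.306
CG31533: ΔΔCt = (27.44−18.88) − (29.60−18.26) = 8.56 − 11.34 = -2.78; fold change = 2^2.78 = 6.869
CG31533 has the largest |ΔΔCt| = 2.78.

6.869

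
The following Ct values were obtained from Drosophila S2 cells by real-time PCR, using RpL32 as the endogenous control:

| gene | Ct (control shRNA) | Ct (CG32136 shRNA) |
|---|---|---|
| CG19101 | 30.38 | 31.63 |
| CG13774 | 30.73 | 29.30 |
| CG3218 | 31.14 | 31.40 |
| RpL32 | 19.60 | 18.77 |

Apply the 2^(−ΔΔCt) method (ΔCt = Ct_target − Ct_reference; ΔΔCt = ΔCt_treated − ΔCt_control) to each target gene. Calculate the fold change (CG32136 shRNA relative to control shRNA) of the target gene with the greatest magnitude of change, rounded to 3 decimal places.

0.237

CG19101: ΔΔCt = (31.63−18.77) − (30.38−19.60) = 12.86 − 10.78 = 2.08; fold change = 2^-2.08 = 0.237
CG13774: ΔΔCt = (29.30−18.77) − (30.73−19.60) = 10.53 − 11.13 = -0.60; fold change = 2^0.60 = 1.516
CG3218: ΔΔCt = (31.40−18.77) − (31.14−19.60) = 12.63 − 11.54 = 1.09; fold change = 2^-1.09 = 0.470
CG19101 has the largest |ΔΔCt| = 2.08.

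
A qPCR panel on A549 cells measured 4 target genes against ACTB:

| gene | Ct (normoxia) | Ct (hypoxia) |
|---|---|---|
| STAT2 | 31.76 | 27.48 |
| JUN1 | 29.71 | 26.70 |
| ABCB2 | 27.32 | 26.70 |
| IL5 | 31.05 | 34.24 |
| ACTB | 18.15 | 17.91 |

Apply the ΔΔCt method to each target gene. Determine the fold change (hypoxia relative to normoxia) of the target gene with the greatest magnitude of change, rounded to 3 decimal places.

STAT2: ΔΔCt = (27.48−17.91) − (31.76−18.15) = 9.57 − 13.61 = -4.04; fold change = 2^4.04 = 16.450
JUN1: ΔΔCt = (26.70−17.91) − (29.71−18.15) = 8.79 − 11.56 = -2.77; fold change = 2^2.77 = 6.821
ABCB2: ΔΔCt = (26.70−17.91) − (27.32−18.15) = 8.79 − 9.17 = -0.38; fold change = 2^0.38 = 1.301
IL5: ΔΔCt = (34.24−17.91) − (31.05−18.15) = 16.33 − 12.90 = 3.43; fold change = 2^-3.43 = 0.093
STAT2 has the largest |ΔΔCt| = 4.04.

16.450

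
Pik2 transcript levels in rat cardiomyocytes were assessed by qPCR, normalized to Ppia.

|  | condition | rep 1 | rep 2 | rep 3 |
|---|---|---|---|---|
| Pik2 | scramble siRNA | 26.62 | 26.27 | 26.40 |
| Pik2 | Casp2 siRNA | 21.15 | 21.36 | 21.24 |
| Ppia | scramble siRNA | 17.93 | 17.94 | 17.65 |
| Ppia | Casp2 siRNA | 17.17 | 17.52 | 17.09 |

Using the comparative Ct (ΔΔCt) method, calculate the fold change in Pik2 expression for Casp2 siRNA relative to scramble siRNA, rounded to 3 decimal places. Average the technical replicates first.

Mean Ct: Pik2 scramble siRNA 26.430; Pik2 Casp2 siRNA 21.250; Ppia scramble siRNA 17.840; Ppia Casp2 siRNA 17.260
ΔCt(scramble siRNA) = 26.430 − 17.840 = 8.590
ΔCt(Casp2 siRNA) = 21.250 − 17.260 = 3.990
ΔΔCt = 3.990 − 8.590 = -4.600
Fold change = 2^(−(-4.600)) = 2^4.600 = 24.2515

24.251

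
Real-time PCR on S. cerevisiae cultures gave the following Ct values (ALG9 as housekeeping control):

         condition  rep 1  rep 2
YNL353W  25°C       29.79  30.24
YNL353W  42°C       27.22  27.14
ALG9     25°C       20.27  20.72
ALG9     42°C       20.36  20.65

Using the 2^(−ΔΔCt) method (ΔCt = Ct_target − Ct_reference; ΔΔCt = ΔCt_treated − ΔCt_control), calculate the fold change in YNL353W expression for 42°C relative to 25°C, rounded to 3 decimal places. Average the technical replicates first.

Mean Ct: YNL353W 25°C 30.015; YNL353W 42°C 27.180; ALG9 25°C 20.495; ALG9 42°C 20.505
ΔCt(25°C) = 30.015 − 20.495 = 9.520
ΔCt(42°C) = 27.180 − 20.505 = 6.675
ΔΔCt = 6.675 − 9.520 = -2.845
Fold change = 2^(−(-2.845)) = 2^2.845 = 7.1851

7.185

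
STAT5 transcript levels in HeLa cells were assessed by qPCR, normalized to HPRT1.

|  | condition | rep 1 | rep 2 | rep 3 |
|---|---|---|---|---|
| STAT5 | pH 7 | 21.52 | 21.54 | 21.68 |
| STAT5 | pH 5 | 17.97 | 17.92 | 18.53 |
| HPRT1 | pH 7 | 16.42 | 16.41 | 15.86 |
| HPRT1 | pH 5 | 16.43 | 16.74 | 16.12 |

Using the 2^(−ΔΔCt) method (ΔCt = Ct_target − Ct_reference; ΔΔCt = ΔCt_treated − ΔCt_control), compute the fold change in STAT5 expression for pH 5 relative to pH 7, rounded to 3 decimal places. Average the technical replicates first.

Mean Ct: STAT5 pH 7 21.580; STAT5 pH 5 18.140; HPRT1 pH 7 16.230; HPRT1 pH 5 16.430
ΔCt(pH 7) = 21.580 − 16.230 = 5.350
ΔCt(pH 5) = 18.140 − 16.430 = 1.710
ΔΔCt = 1.710 − 5.350 = -3.640
Fold change = 2^(−(-3.640)) = 2^3.640 = 12.4666

12.467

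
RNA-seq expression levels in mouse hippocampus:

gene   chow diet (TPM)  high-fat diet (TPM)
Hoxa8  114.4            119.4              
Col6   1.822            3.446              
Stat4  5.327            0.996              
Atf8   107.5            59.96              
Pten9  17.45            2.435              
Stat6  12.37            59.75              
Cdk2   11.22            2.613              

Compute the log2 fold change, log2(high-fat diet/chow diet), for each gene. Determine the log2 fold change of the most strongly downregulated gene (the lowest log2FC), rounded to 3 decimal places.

log2(119.4/114.4) = 0.062  (Hoxa8)
log2(3.446/1.822) = 0.919  (Col6)
log2(0.996/5.327) = -2.419  (Stat4)
log2(59.96/107.5) = -0.842  (Atf8)
log2(2.435/17.45) = -2.841  (Pten9)
log2(59.75/12.37) = 2.272  (Stat6)
log2(2.613/11.22) = -2.102  (Cdk2)
Pten9 is most strongly downregulated.

-2.841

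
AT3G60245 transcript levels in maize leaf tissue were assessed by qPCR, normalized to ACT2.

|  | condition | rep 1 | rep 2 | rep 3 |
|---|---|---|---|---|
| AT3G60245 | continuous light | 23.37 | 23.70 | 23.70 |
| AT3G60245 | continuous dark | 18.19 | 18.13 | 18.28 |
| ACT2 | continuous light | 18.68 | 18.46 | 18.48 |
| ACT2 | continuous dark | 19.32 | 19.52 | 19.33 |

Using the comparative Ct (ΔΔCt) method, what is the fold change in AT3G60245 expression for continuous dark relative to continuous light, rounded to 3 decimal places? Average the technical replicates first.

75.584

Mean Ct: AT3G60245 continuous light 23.590; AT3G60245 continuous dark 18.200; ACT2 continuous light 18.540; ACT2 continuous dark 19.390
ΔCt(continuous light) = 23.590 − 18.540 = 5.050
ΔCt(continuous dark) = 18.200 − 19.390 = -1.190
ΔΔCt = -1.190 − 5.050 = -6.240
Fold change = 2^(−(-6.240)) = 2^6.240 = 75.5835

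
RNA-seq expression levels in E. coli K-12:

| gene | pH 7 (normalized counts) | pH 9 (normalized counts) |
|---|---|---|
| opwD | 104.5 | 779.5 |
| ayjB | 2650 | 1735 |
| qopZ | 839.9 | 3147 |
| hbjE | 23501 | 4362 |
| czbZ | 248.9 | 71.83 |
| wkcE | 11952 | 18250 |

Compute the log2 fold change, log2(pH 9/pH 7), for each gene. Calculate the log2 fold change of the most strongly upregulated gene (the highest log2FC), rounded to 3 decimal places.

2.899

log2(779.5/104.5) = 2.899  (opwD)
log2(1735/2650) = -0.611  (ayjB)
log2(3147/839.9) = 1.906  (qopZ)
log2(4362/23501) = -2.430  (hbjE)
log2(71.83/248.9) = -1.793  (czbZ)
log2(18250/11952) = 0.611  (wkcE)
opwD is most strongly upregulated.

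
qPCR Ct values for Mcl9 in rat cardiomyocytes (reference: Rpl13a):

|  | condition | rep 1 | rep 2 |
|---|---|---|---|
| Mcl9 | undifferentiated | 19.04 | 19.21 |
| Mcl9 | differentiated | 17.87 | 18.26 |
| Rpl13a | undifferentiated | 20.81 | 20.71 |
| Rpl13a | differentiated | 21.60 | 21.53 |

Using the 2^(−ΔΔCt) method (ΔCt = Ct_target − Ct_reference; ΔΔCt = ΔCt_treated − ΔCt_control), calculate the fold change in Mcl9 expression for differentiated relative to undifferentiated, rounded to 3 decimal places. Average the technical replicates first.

Mean Ct: Mcl9 undifferentiated 19.125; Mcl9 differentiated 18.065; Rpl13a undifferentiated 20.760; Rpl13a differentiated 21.565
ΔCt(undifferentiated) = 19.125 − 20.760 = -1.635
ΔCt(differentiated) = 18.065 − 21.565 = -3.500
ΔΔCt = -3.500 − (-1.635) = -1.865
Fold change = 2^(−(-1.865)) = 2^1.865 = 3.6427

3.643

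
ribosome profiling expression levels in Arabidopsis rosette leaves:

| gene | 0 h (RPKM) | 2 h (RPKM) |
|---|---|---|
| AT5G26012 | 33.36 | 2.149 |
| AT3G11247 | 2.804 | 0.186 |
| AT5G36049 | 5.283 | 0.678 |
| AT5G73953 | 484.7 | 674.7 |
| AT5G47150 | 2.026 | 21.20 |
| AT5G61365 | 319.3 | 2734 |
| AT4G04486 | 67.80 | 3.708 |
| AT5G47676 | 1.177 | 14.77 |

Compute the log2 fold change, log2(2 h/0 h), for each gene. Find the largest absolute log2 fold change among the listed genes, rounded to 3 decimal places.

log2(2.149/33.36) = -3.956  (AT5G26012)
log2(0.186/2.804) = -3.914  (AT3G11247)
log2(0.678/5.283) = -2.962  (AT5G36049)
log2(674.7/484.7) = 0.477  (AT5G73953)
log2(21.20/2.026) = 3.387  (AT5G47150)
log2(2734/319.3) = 3.098  (AT5G61365)
log2(3.708/67.80) = -4.193  (AT4G04486)
log2(14.77/1.177) = 3.649  (AT5G47676)
The largest magnitude belongs to AT4G04486.

4.193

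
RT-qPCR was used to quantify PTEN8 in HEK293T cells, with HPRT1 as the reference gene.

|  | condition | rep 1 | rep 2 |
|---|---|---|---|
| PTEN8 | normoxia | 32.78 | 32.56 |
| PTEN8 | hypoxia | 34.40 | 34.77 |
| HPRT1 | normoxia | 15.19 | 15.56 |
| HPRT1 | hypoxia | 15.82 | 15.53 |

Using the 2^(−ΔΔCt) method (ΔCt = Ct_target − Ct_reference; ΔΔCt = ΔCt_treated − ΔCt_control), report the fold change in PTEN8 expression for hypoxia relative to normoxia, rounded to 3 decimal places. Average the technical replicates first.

0.326

Mean Ct: PTEN8 normoxia 32.670; PTEN8 hypoxia 34.585; HPRT1 normoxia 15.375; HPRT1 hypoxia 15.675
ΔCt(normoxia) = 32.670 − 15.375 = 17.295
ΔCt(hypoxia) = 34.585 − 15.675 = 18.910
ΔΔCt = 18.910 − 17.295 = 1.615
Fold change = 2^(−1.615) = 0.3265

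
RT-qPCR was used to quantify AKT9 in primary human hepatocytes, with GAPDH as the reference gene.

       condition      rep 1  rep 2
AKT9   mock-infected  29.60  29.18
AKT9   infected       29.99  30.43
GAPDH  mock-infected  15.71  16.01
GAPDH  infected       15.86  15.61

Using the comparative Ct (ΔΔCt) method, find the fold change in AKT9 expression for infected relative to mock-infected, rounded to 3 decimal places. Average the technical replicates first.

Mean Ct: AKT9 mock-infected 29.390; AKT9 infected 30.210; GAPDH mock-infected 15.860; GAPDH infected 15.735
ΔCt(mock-infected) = 29.390 − 15.860 = 13.530
ΔCt(infected) = 30.210 − 15.735 = 14.475
ΔΔCt = 14.475 − 13.530 = 0.945
Fold change = 2^(−0.945) = 0.5194

0.519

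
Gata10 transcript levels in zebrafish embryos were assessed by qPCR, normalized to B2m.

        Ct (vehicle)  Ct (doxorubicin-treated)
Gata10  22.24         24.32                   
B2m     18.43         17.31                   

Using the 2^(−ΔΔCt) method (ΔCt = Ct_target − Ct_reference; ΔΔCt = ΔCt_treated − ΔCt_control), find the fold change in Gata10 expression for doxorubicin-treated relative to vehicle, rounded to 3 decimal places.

0.109

ΔCt(vehicle) = 22.240 − 18.430 = 3.810
ΔCt(doxorubicin-treated) = 24.320 − 17.310 = 7.010
ΔΔCt = 7.010 − 3.810 = 3.200
Fold change = 2^(−3.200) = 0.1088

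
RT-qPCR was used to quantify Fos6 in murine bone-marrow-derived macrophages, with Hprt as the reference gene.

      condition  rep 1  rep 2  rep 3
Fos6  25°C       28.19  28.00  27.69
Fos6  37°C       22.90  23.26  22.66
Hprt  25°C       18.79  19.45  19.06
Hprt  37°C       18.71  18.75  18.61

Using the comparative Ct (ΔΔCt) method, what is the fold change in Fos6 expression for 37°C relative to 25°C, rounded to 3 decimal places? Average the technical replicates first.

24.420

Mean Ct: Fos6 25°C 27.960; Fos6 37°C 22.940; Hprt 25°C 19.100; Hprt 37°C 18.690
ΔCt(25°C) = 27.960 − 19.100 = 8.860
ΔCt(37°C) = 22.940 − 18.690 = 4.250
ΔΔCt = 4.250 − 8.860 = -4.610
Fold change = 2^(−(-4.610)) = 2^4.610 = 24.4201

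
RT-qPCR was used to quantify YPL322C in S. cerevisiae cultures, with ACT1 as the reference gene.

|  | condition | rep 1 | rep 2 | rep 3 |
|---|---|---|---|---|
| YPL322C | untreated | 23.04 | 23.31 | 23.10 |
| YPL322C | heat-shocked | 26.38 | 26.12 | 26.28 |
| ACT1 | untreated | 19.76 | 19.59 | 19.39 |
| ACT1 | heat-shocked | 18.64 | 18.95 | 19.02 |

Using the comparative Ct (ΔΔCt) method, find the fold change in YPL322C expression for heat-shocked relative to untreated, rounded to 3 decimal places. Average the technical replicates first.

Mean Ct: YPL322C untreated 23.150; YPL322C heat-shocked 26.260; ACT1 untreated 19.580; ACT1 heat-shocked 18.870
ΔCt(untreated) = 23.150 − 19.580 = 3.570
ΔCt(heat-shocked) = 26.260 − 18.870 = 7.390
ΔΔCt = 7.390 − 3.570 = 3.820
Fold change = 2^(−3.820) = 0.0708

0.071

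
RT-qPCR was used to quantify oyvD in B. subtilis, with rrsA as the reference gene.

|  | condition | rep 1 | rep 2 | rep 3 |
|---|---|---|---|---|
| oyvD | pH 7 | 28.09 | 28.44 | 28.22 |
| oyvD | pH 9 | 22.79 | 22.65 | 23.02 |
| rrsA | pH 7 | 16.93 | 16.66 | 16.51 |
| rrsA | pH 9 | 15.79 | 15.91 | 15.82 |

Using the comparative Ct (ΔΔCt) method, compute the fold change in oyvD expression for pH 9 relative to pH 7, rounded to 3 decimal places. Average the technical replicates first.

Mean Ct: oyvD pH 7 28.250; oyvD pH 9 22.820; rrsA pH 7 16.700; rrsA pH 9 15.840
ΔCt(pH 7) = 28.250 − 16.700 = 11.550
ΔCt(pH 9) = 22.820 − 15.840 = 6.980
ΔΔCt = 6.980 − 11.550 = -4.570
Fold change = 2^(−(-4.570)) = 2^4.570 = 23.7524

23.752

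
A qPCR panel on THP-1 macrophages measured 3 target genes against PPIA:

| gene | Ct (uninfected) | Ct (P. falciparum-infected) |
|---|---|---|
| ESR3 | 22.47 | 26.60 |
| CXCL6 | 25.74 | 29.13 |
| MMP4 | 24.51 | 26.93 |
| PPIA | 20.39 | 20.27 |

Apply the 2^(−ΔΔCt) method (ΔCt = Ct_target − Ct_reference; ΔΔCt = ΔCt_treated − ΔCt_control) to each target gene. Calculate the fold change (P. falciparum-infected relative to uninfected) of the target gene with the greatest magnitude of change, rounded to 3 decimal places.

ESR3: ΔΔCt = (26.60−20.27) − (22.47−20.39) = 6.33 − 2.08 = 4.25; fold change = 2^-4.25 = 0.053
CXCL6: ΔΔCt = (29.13−20.27) − (25.74−20.39) = 8.86 − 5.35 = 3.51; fold change = 2^-3.51 = 0.088
MMP4: ΔΔCt = (26.93−20.27) − (24.51−20.39) = 6.66 − 4.12 = 2.54; fold change = 2^-2.54 = 0.172
ESR3 has the largest |ΔΔCt| = 4.25.

0.053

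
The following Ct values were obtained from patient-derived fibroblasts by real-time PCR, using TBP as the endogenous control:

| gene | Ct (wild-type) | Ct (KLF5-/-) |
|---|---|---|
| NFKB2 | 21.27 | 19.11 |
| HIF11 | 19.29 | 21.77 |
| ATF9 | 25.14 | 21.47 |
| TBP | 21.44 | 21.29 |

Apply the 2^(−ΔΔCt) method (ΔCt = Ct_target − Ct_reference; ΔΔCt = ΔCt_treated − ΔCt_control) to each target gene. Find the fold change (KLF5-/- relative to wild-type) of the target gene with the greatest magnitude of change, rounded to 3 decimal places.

11.472

NFKB2: ΔΔCt = (19.11−21.29) − (21.27−21.44) = -2.18 − (-0.17) = -2.01; fold change = 2^2.01 = 4.028
HIF11: ΔΔCt = (21.77−21.29) − (19.29−21.44) = 0.48 − (-2.15) = 2.63; fold change = 2^-2.63 = 0.162
ATF9: ΔΔCt = (21.47−21.29) − (25.14−21.44) = 0.18 − 3.70 = -3.52; fold change = 2^3.52 = 11.472
ATF9 has the largest |ΔΔCt| = 3.52.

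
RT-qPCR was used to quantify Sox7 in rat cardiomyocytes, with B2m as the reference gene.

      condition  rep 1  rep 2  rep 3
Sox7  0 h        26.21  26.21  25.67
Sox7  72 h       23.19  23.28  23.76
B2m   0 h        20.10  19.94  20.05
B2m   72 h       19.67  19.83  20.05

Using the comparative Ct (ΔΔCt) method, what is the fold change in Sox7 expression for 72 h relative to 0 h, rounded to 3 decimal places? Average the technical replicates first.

Mean Ct: Sox7 0 h 26.030; Sox7 72 h 23.410; B2m 0 h 20.030; B2m 72 h 19.850
ΔCt(0 h) = 26.030 − 20.030 = 6.000
ΔCt(72 h) = 23.410 − 19.850 = 3.560
ΔΔCt = 3.560 − 6.000 = -2.440
Fold change = 2^(−(-2.440)) = 2^2.440 = 5.4264

5.426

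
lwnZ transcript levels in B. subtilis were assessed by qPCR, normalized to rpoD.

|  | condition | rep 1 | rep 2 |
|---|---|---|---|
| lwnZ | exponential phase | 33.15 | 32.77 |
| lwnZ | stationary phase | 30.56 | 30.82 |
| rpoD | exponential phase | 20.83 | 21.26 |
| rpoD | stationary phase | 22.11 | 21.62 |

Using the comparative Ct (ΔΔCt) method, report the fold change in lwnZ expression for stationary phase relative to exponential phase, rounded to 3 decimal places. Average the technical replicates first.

8.515

Mean Ct: lwnZ exponential phase 32.960; lwnZ stationary phase 30.690; rpoD exponential phase 21.045; rpoD stationary phase 21.865
ΔCt(exponential phase) = 32.960 − 21.045 = 11.915
ΔCt(stationary phase) = 30.690 − 21.865 = 8.825
ΔΔCt = 8.825 − 11.915 = -3.090
Fold change = 2^(−(-3.090)) = 2^3.090 = 8.5150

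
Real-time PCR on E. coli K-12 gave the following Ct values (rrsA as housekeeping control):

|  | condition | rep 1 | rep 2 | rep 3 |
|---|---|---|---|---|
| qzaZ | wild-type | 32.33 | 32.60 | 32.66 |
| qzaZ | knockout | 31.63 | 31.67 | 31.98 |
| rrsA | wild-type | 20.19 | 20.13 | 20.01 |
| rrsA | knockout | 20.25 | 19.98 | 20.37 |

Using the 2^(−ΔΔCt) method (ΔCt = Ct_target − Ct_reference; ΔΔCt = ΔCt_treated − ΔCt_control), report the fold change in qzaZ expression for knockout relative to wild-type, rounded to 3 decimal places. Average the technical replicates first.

1.815

Mean Ct: qzaZ wild-type 32.530; qzaZ knockout 31.760; rrsA wild-type 20.110; rrsA knockout 20.200
ΔCt(wild-type) = 32.530 − 20.110 = 12.420
ΔCt(knockout) = 31.760 − 20.200 = 11.560
ΔΔCt = 11.560 − 12.420 = -0.860
Fold change = 2^(−(-0.860)) = 2^0.860 = 1.8150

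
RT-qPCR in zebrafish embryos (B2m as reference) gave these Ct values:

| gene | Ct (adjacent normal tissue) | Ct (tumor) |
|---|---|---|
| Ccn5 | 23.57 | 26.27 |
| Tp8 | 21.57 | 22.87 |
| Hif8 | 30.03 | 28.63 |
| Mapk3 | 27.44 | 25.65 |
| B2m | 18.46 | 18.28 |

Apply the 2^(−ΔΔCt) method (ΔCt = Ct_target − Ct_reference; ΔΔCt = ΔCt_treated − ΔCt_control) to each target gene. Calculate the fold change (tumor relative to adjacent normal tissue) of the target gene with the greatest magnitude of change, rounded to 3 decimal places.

0.136

Ccn5: ΔΔCt = (26.27−18.28) − (23.57−18.46) = 7.99 − 5.11 = 2.88; fold change = 2^-2.88 = 0.136
Tp8: ΔΔCt = (22.87−18.28) − (21.57−18.46) = 4.59 − 3.11 = 1.48; fold change = 2^-1.48 = 0.358
Hif8: ΔΔCt = (28.63−18.28) − (30.03−18.46) = 10.35 − 11.57 = -1.22; fold change = 2^1.22 = 2.329
Mapk3: ΔΔCt = (25.65−18.28) − (27.44−18.46) = 7.37 − 8.98 = -1.61; fold change = 2^1.61 = 3.053
Ccn5 has the largest |ΔΔCt| = 2.88.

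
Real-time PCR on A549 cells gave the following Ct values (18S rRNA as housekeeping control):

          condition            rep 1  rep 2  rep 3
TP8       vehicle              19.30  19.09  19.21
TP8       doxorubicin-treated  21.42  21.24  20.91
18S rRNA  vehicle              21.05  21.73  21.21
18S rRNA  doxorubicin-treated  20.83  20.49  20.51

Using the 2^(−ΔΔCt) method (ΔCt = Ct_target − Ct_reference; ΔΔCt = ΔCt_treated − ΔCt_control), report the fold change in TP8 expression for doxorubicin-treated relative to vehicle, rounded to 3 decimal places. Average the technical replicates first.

Mean Ct: TP8 vehicle 19.200; TP8 doxorubicin-treated 21.190; 18S rRNA vehicle 21.330; 18S rRNA doxorubicin-treated 20.610
ΔCt(vehicle) = 19.200 − 21.330 = -2.130
ΔCt(doxorubicin-treated) = 21.190 − 20.610 = 0.580
ΔΔCt = 0.580 − (-2.130) = 2.710
Fold change = 2^(−2.710) = 0.1528

0.153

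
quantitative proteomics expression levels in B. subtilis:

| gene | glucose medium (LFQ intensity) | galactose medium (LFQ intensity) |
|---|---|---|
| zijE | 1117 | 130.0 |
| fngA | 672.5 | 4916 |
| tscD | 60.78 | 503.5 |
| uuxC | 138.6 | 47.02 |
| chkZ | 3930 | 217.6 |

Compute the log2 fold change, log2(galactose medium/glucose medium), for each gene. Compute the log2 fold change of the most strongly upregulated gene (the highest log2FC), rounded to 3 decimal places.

3.050

log2(130.0/1117) = -3.103  (zijE)
log2(4916/672.5) = 2.870  (fngA)
log2(503.5/60.78) = 3.050  (tscD)
log2(47.02/138.6) = -1.560  (uuxC)
log2(217.6/3930) = -4.175  (chkZ)
tscD is most strongly upregulated.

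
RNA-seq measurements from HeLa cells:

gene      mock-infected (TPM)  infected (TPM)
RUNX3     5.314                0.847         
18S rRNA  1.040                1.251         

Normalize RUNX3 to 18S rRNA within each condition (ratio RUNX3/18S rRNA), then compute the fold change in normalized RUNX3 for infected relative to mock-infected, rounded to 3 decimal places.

RUNX3/18S rRNA (mock-infected) = 5.314 / 1.040 = 5.1096
RUNX3/18S rRNA (infected) = 0.847 / 1.251 = 0.67706
Fold change = 0.67706 / 5.1096 = 0.1325

0.133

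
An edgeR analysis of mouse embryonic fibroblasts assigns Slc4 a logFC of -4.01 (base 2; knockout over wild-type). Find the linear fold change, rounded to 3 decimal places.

Fold change = 2^(-4.01) = 0.0621

0.062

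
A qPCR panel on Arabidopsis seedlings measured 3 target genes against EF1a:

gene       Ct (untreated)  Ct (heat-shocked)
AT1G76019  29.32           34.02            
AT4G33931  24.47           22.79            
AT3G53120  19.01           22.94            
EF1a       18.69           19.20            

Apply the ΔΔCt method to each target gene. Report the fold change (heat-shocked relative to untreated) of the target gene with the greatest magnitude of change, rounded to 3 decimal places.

0.055

AT1G76019: ΔΔCt = (34.02−19.20) − (29.32−18.69) = 14.82 − 10.63 = 4.19; fold change = 2^-4.19 = 0.055
AT4G33931: ΔΔCt = (22.79−19.20) − (24.47−18.69) = 3.59 − 5.78 = -2.19; fold change = 2^2.19 = 4.563
AT3G53120: ΔΔCt = (22.94−19.20) − (19.01−18.69) = 3.74 − 0.32 = 3.42; fold change = 2^-3.42 = 0.093
AT1G76019 has the largest |ΔΔCt| = 4.19.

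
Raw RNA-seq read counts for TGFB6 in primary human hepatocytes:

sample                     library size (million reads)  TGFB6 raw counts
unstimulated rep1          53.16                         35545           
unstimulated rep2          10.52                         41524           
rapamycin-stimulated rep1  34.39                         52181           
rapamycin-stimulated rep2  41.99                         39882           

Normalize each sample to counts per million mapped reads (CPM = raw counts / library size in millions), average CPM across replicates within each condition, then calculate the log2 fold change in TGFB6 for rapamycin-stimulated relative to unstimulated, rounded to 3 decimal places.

CPM(unstimulated rep1) = 35545 / 53.16 = 668.6418
CPM(unstimulated rep2) = 41524 / 10.52 = 3947.1483
CPM(rapamycin-stimulated rep1) = 52181 / 34.39 = 1517.3306
CPM(rapamycin-stimulated rep2) = 39882 / 41.99 = 949.7976
mean CPM(unstimulated) = 2307.8951; mean CPM(rapamycin-stimulated) = 1233.5641
Fold change = 1233.5641 / 2307.8951 = 0.53450
log2(0.53450) = -0.9037

-0.904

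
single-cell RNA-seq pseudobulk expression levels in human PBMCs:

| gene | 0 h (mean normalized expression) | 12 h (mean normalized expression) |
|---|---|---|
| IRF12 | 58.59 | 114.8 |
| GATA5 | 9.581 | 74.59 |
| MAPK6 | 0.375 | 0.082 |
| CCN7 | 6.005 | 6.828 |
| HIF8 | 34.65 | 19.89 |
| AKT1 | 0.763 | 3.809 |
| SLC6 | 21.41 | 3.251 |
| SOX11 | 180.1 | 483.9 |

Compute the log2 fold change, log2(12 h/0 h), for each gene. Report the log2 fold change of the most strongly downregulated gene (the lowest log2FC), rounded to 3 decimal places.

-2.719

log2(114.8/58.59) = 0.970  (IRF12)
log2(74.59/9.581) = 2.961  (GATA5)
log2(0.082/0.375) = -2.193  (MAPK6)
log2(6.828/6.005) = 0.185  (CCN7)
log2(19.89/34.65) = -0.801  (HIF8)
log2(3.809/0.763) = 2.320  (AKT1)
log2(3.251/21.41) = -2.719  (SLC6)
log2(483.9/180.1) = 1.426  (SOX11)
SLC6 is most strongly downregulated.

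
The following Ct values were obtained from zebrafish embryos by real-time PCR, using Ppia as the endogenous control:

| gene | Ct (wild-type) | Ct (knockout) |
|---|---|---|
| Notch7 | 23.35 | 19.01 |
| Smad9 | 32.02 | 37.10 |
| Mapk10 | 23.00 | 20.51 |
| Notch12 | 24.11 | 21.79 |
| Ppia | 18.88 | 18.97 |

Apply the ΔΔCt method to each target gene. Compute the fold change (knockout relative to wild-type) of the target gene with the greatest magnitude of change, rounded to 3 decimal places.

0.031

Notch7: ΔΔCt = (19.01−18.97) − (23.35−18.88) = 0.04 − 4.47 = -4.43; fold change = 2^4.43 = 21.556
Smad9: ΔΔCt = (37.10−18.97) − (32.02−18.88) = 18.13 − 13.14 = 4.99; fold change = 2^-4.99 = 0.031
Mapk10: ΔΔCt = (20.51−18.97) − (23.00−18.88) = 1.54 − 4.12 = -2.58; fold change = 2^2.58 = 5.979
Notch12: ΔΔCt = (21.79−18.97) − (24.11−18.88) = 2.82 − 5.23 = -2.41; fold change = 2^2.41 = 5.315
Smad9 has the largest |ΔΔCt| = 4.99.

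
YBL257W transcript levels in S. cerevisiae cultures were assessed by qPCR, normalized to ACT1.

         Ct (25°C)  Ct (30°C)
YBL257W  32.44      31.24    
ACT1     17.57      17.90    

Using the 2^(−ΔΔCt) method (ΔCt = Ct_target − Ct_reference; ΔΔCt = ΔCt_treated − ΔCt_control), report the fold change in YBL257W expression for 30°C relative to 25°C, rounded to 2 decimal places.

ΔCt(25°C) = 32.440 − 17.570 = 14.870
ΔCt(30°C) = 31.240 − 17.900 = 13.340
ΔΔCt = 13.340 − 14.870 = -1.530
Fold change = 2^(−(-1.530)) = 2^1.530 = 2.888

2.89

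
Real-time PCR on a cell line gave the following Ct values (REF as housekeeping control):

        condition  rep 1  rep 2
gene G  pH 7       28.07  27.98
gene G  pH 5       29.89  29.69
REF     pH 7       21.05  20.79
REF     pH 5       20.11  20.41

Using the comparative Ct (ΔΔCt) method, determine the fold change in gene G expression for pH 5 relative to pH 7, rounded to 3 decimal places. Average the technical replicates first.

Mean Ct: gene G pH 7 28.025; gene G pH 5 29.790; REF pH 7 20.920; REF pH 5 20.260
ΔCt(pH 7) = 28.025 − 20.920 = 7.105
ΔCt(pH 5) = 29.790 − 20.260 = 9.530
ΔΔCt = 9.530 − 7.105 = 2.425
Fold change = 2^(−2.425) = 0.1862

0.186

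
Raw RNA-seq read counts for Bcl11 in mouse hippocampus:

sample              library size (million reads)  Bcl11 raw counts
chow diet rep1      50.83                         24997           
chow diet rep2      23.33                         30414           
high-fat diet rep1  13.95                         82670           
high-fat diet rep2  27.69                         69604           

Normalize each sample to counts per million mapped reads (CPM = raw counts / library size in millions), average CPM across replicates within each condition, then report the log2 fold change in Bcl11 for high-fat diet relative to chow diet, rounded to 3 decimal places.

CPM(chow diet rep1) = 24997 / 50.83 = 491.7765
CPM(chow diet rep2) = 30414 / 23.33 = 1303.6434
CPM(high-fat diet rep1) = 82670 / 13.95 = 5926.1649
CPM(high-fat diet rep2) = 69604 / 27.69 = 2513.6873
mean CPM(chow diet) = 897.7099; mean CPM(high-fat diet) = 4219.9261
Fold change = 4219.9261 / 897.7099 = 4.70077
log2(4.70077) = 2.2329

2.233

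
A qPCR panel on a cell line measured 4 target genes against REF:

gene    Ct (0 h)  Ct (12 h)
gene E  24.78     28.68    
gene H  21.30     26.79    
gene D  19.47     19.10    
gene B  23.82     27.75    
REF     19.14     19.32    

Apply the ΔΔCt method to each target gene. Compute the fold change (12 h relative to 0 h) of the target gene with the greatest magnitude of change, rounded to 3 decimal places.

0.025

gene E: ΔΔCt = (28.68−19.32) − (24.78−19.14) = 9.36 − 5.64 = 3.72; fold change = 2^-3.72 = 0.076
gene H: ΔΔCt = (26.79−19.32) − (21.30−19.14) = 7.47 − 2.16 = 5.31; fold change = 2^-5.31 = 0.025
gene D: ΔΔCt = (19.10−19.32) − (19.47−19.14) = -0.22 − 0.33 = -0.55; fold change = 2^0.55 = 1.464
gene B: ΔΔCt = (27.75−19.32) − (23.82−19.14) = 8.43 − 4.68 = 3.75; fold change = 2^-3.75 = 0.074
gene H has the largest |ΔΔCt| = 5.31.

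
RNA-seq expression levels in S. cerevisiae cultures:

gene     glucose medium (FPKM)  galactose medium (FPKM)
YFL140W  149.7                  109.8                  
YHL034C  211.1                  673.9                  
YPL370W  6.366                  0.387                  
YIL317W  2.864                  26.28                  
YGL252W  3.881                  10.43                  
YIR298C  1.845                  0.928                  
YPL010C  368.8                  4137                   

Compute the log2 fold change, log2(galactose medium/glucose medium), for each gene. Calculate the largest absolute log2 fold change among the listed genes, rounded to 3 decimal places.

4.040

log2(109.8/149.7) = -0.447  (YFL140W)
log2(673.9/211.1) = 1.675  (YHL034C)
log2(0.387/6.366) = -4.040  (YPL370W)
log2(26.28/2.864) = 3.198  (YIL317W)
log2(10.43/3.881) = 1.426  (YGL252W)
log2(0.928/1.845) = -0.991  (YIR298C)
log2(4137/368.8) = 3.488  (YPL010C)
The largest magnitude belongs to YPL370W.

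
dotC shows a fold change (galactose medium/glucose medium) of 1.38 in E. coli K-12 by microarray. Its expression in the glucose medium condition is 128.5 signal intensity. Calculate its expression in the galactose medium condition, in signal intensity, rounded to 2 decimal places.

177.33

galactose medium expression = 128.5 × 1.38 = 177.33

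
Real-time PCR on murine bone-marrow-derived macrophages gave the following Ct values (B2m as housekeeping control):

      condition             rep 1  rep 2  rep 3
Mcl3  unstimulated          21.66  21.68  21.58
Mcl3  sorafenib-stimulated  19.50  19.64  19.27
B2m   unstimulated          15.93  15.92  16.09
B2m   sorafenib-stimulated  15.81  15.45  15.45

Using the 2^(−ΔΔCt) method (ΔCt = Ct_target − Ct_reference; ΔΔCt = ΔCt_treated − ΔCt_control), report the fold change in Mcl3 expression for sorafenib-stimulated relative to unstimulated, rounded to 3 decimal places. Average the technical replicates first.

3.387

Mean Ct: Mcl3 unstimulated 21.640; Mcl3 sorafenib-stimulated 19.470; B2m unstimulated 15.980; B2m sorafenib-stimulated 15.570
ΔCt(unstimulated) = 21.640 − 15.980 = 5.660
ΔCt(sorafenib-stimulated) = 19.470 − 15.570 = 3.900
ΔΔCt = 3.900 − 5.660 = -1.760
Fold change = 2^(−(-1.760)) = 2^1.760 = 3.3870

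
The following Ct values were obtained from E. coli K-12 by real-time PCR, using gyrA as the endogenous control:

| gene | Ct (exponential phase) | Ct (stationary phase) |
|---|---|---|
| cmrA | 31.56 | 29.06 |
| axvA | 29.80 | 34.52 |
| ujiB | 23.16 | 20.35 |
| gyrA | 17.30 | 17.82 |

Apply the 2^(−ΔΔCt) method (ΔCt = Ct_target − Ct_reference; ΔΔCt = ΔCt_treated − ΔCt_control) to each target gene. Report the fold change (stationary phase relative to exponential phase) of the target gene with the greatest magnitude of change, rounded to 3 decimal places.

cmrA: ΔΔCt = (29.06−17.82) − (31.56−17.30) = 11.24 − 14.26 = -3.02; fold change = 2^3.02 = 8.112
axvA: ΔΔCt = (34.52−17.82) − (29.80−17.30) = 16.70 − 12.50 = 4.20; fold change = 2^-4.20 = 0.054
ujiB: ΔΔCt = (20.35−17.82) − (23.16−17.30) = 2.53 − 5.86 = -3.33; fold change = 2^3.33 = 10.056
axvA has the largest |ΔΔCt| = 4.20.

0.054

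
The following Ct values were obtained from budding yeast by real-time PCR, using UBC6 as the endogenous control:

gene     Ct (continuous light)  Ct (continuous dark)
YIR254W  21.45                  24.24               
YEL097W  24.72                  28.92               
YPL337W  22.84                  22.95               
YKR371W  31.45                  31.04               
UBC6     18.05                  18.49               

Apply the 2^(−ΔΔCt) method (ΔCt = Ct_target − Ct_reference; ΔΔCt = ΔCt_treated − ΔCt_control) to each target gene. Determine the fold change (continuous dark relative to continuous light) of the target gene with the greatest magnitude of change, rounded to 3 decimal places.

YIR254W: ΔΔCt = (24.24−18.49) − (21.45−18.05) = 5.75 − 3.40 = 2.35; fold change = 2^-2.35 = 0.196
YEL097W: ΔΔCt = (28.92−18.49) − (24.72−18.05) = 10.43 − 6.67 = 3.76; fold change = 2^-3.76 = 0.074
YPL337W: ΔΔCt = (22.95−18.49) − (22.84−18.05) = 4.46 − 4.79 = -0.33; fold change = 2^0.33 = 1.257
YKR371W: ΔΔCt = (31.04−18.49) − (31.45−18.05) = 12.55 − 13.40 = -0.85; fold change = 2^0.85 = 1.803
YEL097W has the largest |ΔΔCt| = 3.76.

0.074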